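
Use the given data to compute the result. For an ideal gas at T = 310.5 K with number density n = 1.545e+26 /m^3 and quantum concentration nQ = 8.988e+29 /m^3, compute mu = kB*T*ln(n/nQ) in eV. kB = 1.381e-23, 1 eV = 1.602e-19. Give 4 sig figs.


Step 1: n/nQ = 1.545e+26/8.988e+29 = 0.0001719
Step 2: ln(n/nQ) = -8.669
Step 3: mu = kB*T*ln(n/nQ) = 4.288e-21*-8.669 = -3.717e-20 J
Step 4: Convert to eV: -3.717e-20/1.602e-19 = -0.232 eV

-0.232


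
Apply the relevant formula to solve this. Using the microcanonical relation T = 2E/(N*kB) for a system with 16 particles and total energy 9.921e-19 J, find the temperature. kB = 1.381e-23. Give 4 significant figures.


Step 1: Numerator = 2*E = 2*9.921e-19 = 1.984e-18 J
Step 2: Denominator = N*kB = 16*1.381e-23 = 2.21e-22
Step 3: T = 1.984e-18 / 2.21e-22 = 8980 K

8980


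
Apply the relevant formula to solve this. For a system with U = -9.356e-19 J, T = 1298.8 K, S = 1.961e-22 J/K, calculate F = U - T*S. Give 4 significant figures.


Step 1: T*S = 1298.8 * 1.961e-22 = 2.547e-19 J
Step 2: F = U - T*S = -9.356e-19 - 2.547e-19
Step 3: F = -1.19e-18 J

-1.19e-18


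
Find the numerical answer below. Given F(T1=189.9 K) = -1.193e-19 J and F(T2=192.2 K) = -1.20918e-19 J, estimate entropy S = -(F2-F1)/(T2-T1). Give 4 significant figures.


Step 1: dF = F2 - F1 = -1.20918e-19 - (-1.193e-19) = -1.618e-21 J
Step 2: dT = T2 - T1 = 192.2 - 189.9 = 2.3 K
Step 3: S = -dF/dT = -(-1.618e-21)/2.3 = 7.035e-22 J/K

7.035e-22


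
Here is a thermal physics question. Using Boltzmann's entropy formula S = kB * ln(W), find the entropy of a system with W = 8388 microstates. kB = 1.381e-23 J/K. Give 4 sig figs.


Step 1: ln(W) = ln(8388) = 9.035
Step 2: S = kB * ln(W) = 1.381e-23 * 9.035
Step 3: S = 1.248e-22 J/K

1.248e-22


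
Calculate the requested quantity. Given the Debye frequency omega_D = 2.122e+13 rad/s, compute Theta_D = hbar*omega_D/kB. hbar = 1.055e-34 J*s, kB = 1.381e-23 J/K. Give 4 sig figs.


Step 1: hbar*omega_D = 1.055e-34 * 2.122e+13 = 2.239e-21 J
Step 2: Theta_D = 2.239e-21 / 1.381e-23
Step 3: Theta_D = 162.1 K

162.1


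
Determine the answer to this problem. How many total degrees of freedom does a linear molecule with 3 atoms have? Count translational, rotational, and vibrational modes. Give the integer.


Step 1: Translational DOF = 3
Step 2: Rotational DOF (linear) = 2
Step 3: Vibrational DOF = 3*3 - 5 = 4
Step 4: Total = 3 + 2 + 4 = 9

9


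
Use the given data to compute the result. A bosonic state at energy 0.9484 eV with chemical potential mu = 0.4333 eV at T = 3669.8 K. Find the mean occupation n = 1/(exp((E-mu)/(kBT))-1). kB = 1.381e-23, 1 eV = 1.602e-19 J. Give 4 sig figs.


Step 1: (E - mu) = 0.5151 eV
Step 2: x = (E-mu)*eV/(kB*T) = 0.5151*1.602e-19/(1.381e-23*3669.8) = 1.628
Step 3: exp(x) = 5.095
Step 4: n = 1/(exp(x)-1) = 0.2442

0.2442


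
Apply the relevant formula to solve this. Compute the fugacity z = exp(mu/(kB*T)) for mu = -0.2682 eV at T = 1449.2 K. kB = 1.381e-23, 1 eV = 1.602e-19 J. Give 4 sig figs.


Step 1: Convert mu to Joules: -0.2682*1.602e-19 = -4.297e-20 J
Step 2: kB*T = 1.381e-23*1449.2 = 2.001e-20 J
Step 3: mu/(kB*T) = -2.147
Step 4: z = exp(-2.147) = 0.1169

0.1169


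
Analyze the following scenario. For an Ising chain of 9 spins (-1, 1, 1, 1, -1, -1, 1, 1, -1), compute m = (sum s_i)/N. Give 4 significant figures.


Step 1: Count up spins (+1): 5, down spins (-1): 4
Step 2: Total magnetization M = 5 - 4 = 1
Step 3: m = M/N = 1/9 = 0.1111

0.1111


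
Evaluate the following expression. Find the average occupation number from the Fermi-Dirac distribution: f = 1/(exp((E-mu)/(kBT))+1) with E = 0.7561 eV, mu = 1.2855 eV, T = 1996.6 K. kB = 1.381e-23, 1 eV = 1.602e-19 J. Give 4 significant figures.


Step 1: (E - mu) = 0.7561 - 1.2855 = -0.5294 eV
Step 2: Convert: (E-mu)*eV = -8.481e-20 J
Step 3: x = (E-mu)*eV/(kB*T) = -3.076
Step 4: f = 1/(exp(-3.076)+1) = 0.9559

0.9559


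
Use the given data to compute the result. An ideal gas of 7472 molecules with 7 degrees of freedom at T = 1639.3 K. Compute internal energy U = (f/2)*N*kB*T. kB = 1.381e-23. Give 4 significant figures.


Step 1: f/2 = 7/2 = 3.5
Step 2: N*kB*T = 7472*1.381e-23*1639.3 = 1.692e-16
Step 3: U = 3.5 * 1.692e-16 = 5.92e-16 J

5.92e-16


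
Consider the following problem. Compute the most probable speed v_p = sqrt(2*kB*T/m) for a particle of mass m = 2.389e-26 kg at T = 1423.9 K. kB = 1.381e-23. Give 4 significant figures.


Step 1: Numerator = 2*kB*T = 2*1.381e-23*1423.9 = 3.933e-20
Step 2: Ratio = 3.933e-20 / 2.389e-26 = 1.646e+06
Step 3: v_p = sqrt(1.646e+06) = 1283 m/s

1283


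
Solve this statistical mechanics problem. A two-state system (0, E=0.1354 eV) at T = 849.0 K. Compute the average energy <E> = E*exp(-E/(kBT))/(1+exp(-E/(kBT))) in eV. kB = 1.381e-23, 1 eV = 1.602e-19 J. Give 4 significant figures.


Step 1: beta*E = 0.1354*1.602e-19/(1.381e-23*849.0) = 1.85
Step 2: exp(-beta*E) = 0.1572
Step 3: <E> = 0.1354*0.1572/(1+0.1572) = 0.0184 eV

0.0184


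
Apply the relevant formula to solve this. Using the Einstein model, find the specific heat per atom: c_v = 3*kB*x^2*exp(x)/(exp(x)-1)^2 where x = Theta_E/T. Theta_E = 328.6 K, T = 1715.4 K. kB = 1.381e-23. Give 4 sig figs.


Step 1: x = Theta_E/T = 328.6/1715.4 = 0.1916
Step 2: x^2 = 0.03669
Step 3: exp(x) = 1.211
Step 4: c_v = 3*1.381e-23*0.03669*1.211/(1.211-1)^2 = 4.13e-23

4.13e-23


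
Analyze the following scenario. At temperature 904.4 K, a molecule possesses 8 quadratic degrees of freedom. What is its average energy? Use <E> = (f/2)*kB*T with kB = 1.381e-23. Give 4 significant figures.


Step 1: f/2 = 8/2 = 4
Step 2: kB*T = 1.381e-23 * 904.4 = 1.249e-20
Step 3: <E> = 4 * 1.249e-20 = 4.996e-20 J

4.996e-20


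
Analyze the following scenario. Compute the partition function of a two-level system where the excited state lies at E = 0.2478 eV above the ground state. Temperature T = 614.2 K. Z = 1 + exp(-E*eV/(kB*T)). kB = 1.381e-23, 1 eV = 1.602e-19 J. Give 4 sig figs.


Step 1: Compute beta*E = E*eV/(kB*T) = 0.2478*1.602e-19/(1.381e-23*614.2) = 4.68
Step 2: exp(-beta*E) = exp(-4.68) = 0.009278
Step 3: Z = 1 + 0.009278 = 1.009

1.009


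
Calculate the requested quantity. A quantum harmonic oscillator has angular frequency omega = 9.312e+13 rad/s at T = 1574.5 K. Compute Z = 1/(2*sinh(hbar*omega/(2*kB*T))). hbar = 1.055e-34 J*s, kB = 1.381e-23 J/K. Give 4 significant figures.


Step 1: Compute x = hbar*omega/(kB*T) = 1.055e-34*9.312e+13/(1.381e-23*1574.5) = 0.4518
Step 2: x/2 = 0.2259
Step 3: sinh(x/2) = 0.2278
Step 4: Z = 1/(2*0.2278) = 2.195

2.195


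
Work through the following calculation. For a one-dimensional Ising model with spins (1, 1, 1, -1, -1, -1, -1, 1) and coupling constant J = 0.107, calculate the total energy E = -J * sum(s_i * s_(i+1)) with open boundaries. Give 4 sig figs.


Step 1: Nearest-neighbor products: 1, 1, -1, 1, 1, 1, -1
Step 2: Sum of products = 3
Step 3: E = -0.107 * 3 = -0.321

-0.321


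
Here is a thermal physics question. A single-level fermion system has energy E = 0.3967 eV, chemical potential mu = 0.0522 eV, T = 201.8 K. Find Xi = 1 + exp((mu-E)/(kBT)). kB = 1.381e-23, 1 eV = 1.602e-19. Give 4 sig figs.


Step 1: (mu - E) = 0.0522 - 0.3967 = -0.3445 eV
Step 2: x = (mu-E)*eV/(kB*T) = -0.3445*1.602e-19/(1.381e-23*201.8) = -19.8
Step 3: exp(x) = 2.509e-09
Step 4: Xi = 1 + 2.509e-09 = 1

1


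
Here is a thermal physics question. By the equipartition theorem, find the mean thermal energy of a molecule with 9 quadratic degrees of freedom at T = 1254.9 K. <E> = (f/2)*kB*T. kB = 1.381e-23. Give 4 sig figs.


Step 1: f/2 = 9/2 = 4.5
Step 2: kB*T = 1.381e-23 * 1254.9 = 1.733e-20
Step 3: <E> = 4.5 * 1.733e-20 = 7.799e-20 J

7.799e-20


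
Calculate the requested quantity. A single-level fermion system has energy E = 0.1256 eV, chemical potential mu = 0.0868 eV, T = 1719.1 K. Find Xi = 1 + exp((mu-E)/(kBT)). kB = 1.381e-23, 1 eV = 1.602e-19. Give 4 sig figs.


Step 1: (mu - E) = 0.0868 - 0.1256 = -0.0388 eV
Step 2: x = (mu-E)*eV/(kB*T) = -0.0388*1.602e-19/(1.381e-23*1719.1) = -0.2618
Step 3: exp(x) = 0.7697
Step 4: Xi = 1 + 0.7697 = 1.77

1.77


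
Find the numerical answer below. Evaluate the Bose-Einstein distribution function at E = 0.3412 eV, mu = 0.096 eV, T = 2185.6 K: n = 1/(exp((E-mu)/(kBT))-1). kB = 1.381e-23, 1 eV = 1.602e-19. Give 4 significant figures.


Step 1: (E - mu) = 0.2452 eV
Step 2: x = (E-mu)*eV/(kB*T) = 0.2452*1.602e-19/(1.381e-23*2185.6) = 1.301
Step 3: exp(x) = 3.675
Step 4: n = 1/(exp(x)-1) = 0.3739

0.3739


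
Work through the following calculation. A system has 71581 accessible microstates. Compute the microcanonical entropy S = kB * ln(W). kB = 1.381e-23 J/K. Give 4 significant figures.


Step 1: ln(W) = ln(71581) = 11.18
Step 2: S = kB * ln(W) = 1.381e-23 * 11.18
Step 3: S = 1.544e-22 J/K

1.544e-22


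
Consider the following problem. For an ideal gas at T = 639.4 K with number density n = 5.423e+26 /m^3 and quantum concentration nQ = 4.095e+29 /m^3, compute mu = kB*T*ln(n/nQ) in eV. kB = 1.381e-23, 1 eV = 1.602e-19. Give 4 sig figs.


Step 1: n/nQ = 5.423e+26/4.095e+29 = 0.001324
Step 2: ln(n/nQ) = -6.627
Step 3: mu = kB*T*ln(n/nQ) = 8.83e-21*-6.627 = -5.852e-20 J
Step 4: Convert to eV: -5.852e-20/1.602e-19 = -0.3653 eV

-0.3653


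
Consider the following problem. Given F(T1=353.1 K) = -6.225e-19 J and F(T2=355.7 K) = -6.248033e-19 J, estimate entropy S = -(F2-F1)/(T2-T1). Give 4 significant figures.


Step 1: dF = F2 - F1 = -6.248033e-19 - (-6.225e-19) = -2.3033e-21 J
Step 2: dT = T2 - T1 = 355.7 - 353.1 = 2.6 K
Step 3: S = -dF/dT = -(-2.3033e-21)/2.6 = 8.859e-22 J/K

8.859e-22


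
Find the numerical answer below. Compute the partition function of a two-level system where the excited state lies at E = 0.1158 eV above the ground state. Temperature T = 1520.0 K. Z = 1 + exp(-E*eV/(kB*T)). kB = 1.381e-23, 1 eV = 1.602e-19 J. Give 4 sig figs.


Step 1: Compute beta*E = E*eV/(kB*T) = 0.1158*1.602e-19/(1.381e-23*1520.0) = 0.8838
Step 2: exp(-beta*E) = exp(-0.8838) = 0.4132
Step 3: Z = 1 + 0.4132 = 1.413

1.413


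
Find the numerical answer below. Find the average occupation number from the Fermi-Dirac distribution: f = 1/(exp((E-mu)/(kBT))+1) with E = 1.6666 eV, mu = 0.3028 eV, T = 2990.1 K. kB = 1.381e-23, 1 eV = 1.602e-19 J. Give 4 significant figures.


Step 1: (E - mu) = 1.6666 - 0.3028 = 1.364 eV
Step 2: Convert: (E-mu)*eV = 2.185e-19 J
Step 3: x = (E-mu)*eV/(kB*T) = 5.291
Step 4: f = 1/(exp(5.291)+1) = 0.005012

0.005012


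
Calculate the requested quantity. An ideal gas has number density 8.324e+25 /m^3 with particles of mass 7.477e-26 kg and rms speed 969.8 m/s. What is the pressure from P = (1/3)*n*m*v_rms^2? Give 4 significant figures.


Step 1: v_rms^2 = 969.8^2 = 9.405e+05
Step 2: n*m = 8.324e+25*7.477e-26 = 6.224
Step 3: P = (1/3)*6.224*9.405e+05 = 1.951e+06 Pa

1.951e+06


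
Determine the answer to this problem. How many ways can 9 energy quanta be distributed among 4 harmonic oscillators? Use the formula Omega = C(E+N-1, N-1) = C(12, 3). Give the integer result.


Step 1: Use binomial coefficient C(12, 3)
Step 2: Numerator = 12! / 9!
Step 3: Denominator = 3!
Step 4: Omega = 220

220


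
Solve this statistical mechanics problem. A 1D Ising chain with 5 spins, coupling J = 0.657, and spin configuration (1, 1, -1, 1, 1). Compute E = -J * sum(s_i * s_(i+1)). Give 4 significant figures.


Step 1: Nearest-neighbor products: 1, -1, -1, 1
Step 2: Sum of products = 0
Step 3: E = -0.657 * 0 = 0

0


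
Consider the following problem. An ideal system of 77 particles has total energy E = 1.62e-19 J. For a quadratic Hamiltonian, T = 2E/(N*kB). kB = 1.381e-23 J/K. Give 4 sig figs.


Step 1: Numerator = 2*E = 2*1.62e-19 = 3.24e-19 J
Step 2: Denominator = N*kB = 77*1.381e-23 = 1.063e-21
Step 3: T = 3.24e-19 / 1.063e-21 = 304.7 K

304.7


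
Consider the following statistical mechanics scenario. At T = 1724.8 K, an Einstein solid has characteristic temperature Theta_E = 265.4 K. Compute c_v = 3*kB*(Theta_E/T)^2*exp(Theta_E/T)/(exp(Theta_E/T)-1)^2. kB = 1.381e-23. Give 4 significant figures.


Step 1: x = Theta_E/T = 265.4/1724.8 = 0.1539
Step 2: x^2 = 0.02368
Step 3: exp(x) = 1.166
Step 4: c_v = 3*1.381e-23*0.02368*1.166/(1.166-1)^2 = 4.135e-23

4.135e-23


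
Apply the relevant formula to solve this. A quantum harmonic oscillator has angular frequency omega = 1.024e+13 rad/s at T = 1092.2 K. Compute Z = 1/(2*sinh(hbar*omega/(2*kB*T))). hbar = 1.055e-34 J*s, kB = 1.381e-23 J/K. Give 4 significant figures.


Step 1: Compute x = hbar*omega/(kB*T) = 1.055e-34*1.024e+13/(1.381e-23*1092.2) = 0.07162
Step 2: x/2 = 0.03581
Step 3: sinh(x/2) = 0.03582
Step 4: Z = 1/(2*0.03582) = 13.96

13.96


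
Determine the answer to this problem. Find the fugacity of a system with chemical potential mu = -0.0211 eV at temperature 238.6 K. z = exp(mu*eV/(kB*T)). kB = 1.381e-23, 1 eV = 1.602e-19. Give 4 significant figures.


Step 1: Convert mu to Joules: -0.0211*1.602e-19 = -3.38e-21 J
Step 2: kB*T = 1.381e-23*238.6 = 3.295e-21 J
Step 3: mu/(kB*T) = -1.026
Step 4: z = exp(-1.026) = 0.3585

0.3585


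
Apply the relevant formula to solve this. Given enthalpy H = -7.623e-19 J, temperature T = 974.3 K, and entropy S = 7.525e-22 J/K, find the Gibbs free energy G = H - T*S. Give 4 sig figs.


Step 1: T*S = 974.3 * 7.525e-22 = 7.332e-19 J
Step 2: G = H - T*S = -7.623e-19 - 7.332e-19
Step 3: G = -1.495e-18 J

-1.495e-18


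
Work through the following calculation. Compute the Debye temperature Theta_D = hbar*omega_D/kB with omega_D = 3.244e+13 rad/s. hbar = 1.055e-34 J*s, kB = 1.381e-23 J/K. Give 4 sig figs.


Step 1: hbar*omega_D = 1.055e-34 * 3.244e+13 = 3.422e-21 J
Step 2: Theta_D = 3.422e-21 / 1.381e-23
Step 3: Theta_D = 247.8 K

247.8


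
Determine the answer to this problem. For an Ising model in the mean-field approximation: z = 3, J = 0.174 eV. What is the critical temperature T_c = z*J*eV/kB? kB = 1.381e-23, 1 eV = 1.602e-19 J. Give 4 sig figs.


Step 1: z*J = 3*0.174 = 0.522 eV
Step 2: Convert to Joules: 0.522*1.602e-19 = 8.362e-20 J
Step 3: T_c = 8.362e-20 / 1.381e-23 = 6055 K

6055


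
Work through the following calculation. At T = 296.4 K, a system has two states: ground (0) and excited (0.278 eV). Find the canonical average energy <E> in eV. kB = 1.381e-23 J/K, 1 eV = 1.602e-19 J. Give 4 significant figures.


Step 1: beta*E = 0.278*1.602e-19/(1.381e-23*296.4) = 10.88
Step 2: exp(-beta*E) = 1.883e-05
Step 3: <E> = 0.278*1.883e-05/(1+1.883e-05) = 5.234e-06 eV

5.234e-06


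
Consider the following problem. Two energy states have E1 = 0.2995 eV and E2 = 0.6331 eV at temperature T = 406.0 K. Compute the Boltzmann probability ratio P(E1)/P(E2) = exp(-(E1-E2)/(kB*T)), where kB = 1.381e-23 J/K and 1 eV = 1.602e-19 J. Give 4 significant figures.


Step 1: Compute energy difference dE = E1 - E2 = 0.2995 - 0.6331 = -0.3336 eV
Step 2: Convert to Joules: dE_J = -0.3336 * 1.602e-19 = -5.344e-20 J
Step 3: Compute exponent = -dE_J / (kB * T) = -(-5.344e-20) / (1.381e-23 * 406.0) = 9.532
Step 4: P(E1)/P(E2) = exp(9.532) = 1.379e+04

1.379e+04


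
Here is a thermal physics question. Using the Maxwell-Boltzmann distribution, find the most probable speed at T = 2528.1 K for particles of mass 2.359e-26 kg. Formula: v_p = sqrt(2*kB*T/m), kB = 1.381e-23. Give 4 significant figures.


Step 1: Numerator = 2*kB*T = 2*1.381e-23*2528.1 = 6.983e-20
Step 2: Ratio = 6.983e-20 / 2.359e-26 = 2.96e+06
Step 3: v_p = sqrt(2.96e+06) = 1720 m/s

1720


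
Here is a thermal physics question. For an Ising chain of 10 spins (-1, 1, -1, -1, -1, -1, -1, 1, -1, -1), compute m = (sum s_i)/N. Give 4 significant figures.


Step 1: Count up spins (+1): 2, down spins (-1): 8
Step 2: Total magnetization M = 2 - 8 = -6
Step 3: m = M/N = -6/10 = -0.6

-0.6


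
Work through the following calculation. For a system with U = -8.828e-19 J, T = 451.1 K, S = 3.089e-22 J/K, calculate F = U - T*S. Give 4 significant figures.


Step 1: T*S = 451.1 * 3.089e-22 = 1.393e-19 J
Step 2: F = U - T*S = -8.828e-19 - 1.393e-19
Step 3: F = -1.022e-18 J

-1.022e-18


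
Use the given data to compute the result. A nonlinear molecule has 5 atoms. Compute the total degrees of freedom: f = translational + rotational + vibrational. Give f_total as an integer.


Step 1: Translational DOF = 3
Step 2: Rotational DOF (nonlinear) = 3
Step 3: Vibrational DOF = 3*5 - 6 = 9
Step 4: Total = 3 + 3 + 9 = 15

15


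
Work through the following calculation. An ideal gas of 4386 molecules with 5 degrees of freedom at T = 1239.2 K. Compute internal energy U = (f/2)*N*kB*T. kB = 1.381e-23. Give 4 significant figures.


Step 1: f/2 = 5/2 = 2.5
Step 2: N*kB*T = 4386*1.381e-23*1239.2 = 7.506e-17
Step 3: U = 2.5 * 7.506e-17 = 1.876e-16 J

1.876e-16


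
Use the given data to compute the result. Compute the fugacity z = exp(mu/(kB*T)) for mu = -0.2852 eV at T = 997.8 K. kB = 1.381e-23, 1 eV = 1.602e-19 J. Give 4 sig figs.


Step 1: Convert mu to Joules: -0.2852*1.602e-19 = -4.569e-20 J
Step 2: kB*T = 1.381e-23*997.8 = 1.378e-20 J
Step 3: mu/(kB*T) = -3.316
Step 4: z = exp(-3.316) = 0.03631

0.03631


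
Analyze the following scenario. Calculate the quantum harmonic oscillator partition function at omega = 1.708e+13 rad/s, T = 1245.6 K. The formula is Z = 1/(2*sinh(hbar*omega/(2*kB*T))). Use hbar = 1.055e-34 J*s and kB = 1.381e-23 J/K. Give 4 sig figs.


Step 1: Compute x = hbar*omega/(kB*T) = 1.055e-34*1.708e+13/(1.381e-23*1245.6) = 0.1048
Step 2: x/2 = 0.05238
Step 3: sinh(x/2) = 0.0524
Step 4: Z = 1/(2*0.0524) = 9.542

9.542


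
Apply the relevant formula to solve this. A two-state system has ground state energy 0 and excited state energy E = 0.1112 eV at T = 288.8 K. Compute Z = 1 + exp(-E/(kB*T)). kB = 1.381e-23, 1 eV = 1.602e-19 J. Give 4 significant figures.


Step 1: Compute beta*E = E*eV/(kB*T) = 0.1112*1.602e-19/(1.381e-23*288.8) = 4.467
Step 2: exp(-beta*E) = exp(-4.467) = 0.01149
Step 3: Z = 1 + 0.01149 = 1.011

1.011


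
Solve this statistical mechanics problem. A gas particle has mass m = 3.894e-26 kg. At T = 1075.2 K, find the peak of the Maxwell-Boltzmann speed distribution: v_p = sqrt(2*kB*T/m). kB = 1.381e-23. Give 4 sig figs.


Step 1: Numerator = 2*kB*T = 2*1.381e-23*1075.2 = 2.97e-20
Step 2: Ratio = 2.97e-20 / 3.894e-26 = 7.626e+05
Step 3: v_p = sqrt(7.626e+05) = 873.3 m/s

873.3


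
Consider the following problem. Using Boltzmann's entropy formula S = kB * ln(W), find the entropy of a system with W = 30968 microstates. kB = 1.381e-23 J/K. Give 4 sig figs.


Step 1: ln(W) = ln(30968) = 10.34
Step 2: S = kB * ln(W) = 1.381e-23 * 10.34
Step 3: S = 1.428e-22 J/K

1.428e-22


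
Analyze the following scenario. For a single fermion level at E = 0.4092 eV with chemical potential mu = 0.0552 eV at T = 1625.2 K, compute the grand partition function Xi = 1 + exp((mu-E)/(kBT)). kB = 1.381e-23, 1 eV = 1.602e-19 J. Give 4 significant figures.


Step 1: (mu - E) = 0.0552 - 0.4092 = -0.354 eV
Step 2: x = (mu-E)*eV/(kB*T) = -0.354*1.602e-19/(1.381e-23*1625.2) = -2.527
Step 3: exp(x) = 0.07992
Step 4: Xi = 1 + 0.07992 = 1.08

1.08


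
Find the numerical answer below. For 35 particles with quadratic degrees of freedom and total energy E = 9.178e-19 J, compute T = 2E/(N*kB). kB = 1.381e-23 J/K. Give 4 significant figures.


Step 1: Numerator = 2*E = 2*9.178e-19 = 1.836e-18 J
Step 2: Denominator = N*kB = 35*1.381e-23 = 4.833e-22
Step 3: T = 1.836e-18 / 4.833e-22 = 3798 K

3798


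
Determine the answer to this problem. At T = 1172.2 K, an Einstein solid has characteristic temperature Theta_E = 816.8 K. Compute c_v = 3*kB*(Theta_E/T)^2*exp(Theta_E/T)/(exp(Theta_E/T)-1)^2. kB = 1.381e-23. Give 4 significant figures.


Step 1: x = Theta_E/T = 816.8/1172.2 = 0.6968
Step 2: x^2 = 0.4855
Step 3: exp(x) = 2.007
Step 4: c_v = 3*1.381e-23*0.4855*2.007/(2.007-1)^2 = 3.979e-23

3.979e-23


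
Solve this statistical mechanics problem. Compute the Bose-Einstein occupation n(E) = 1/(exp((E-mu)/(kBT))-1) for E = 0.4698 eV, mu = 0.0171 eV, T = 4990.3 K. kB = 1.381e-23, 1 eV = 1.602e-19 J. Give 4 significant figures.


Step 1: (E - mu) = 0.4527 eV
Step 2: x = (E-mu)*eV/(kB*T) = 0.4527*1.602e-19/(1.381e-23*4990.3) = 1.052
Step 3: exp(x) = 2.864
Step 4: n = 1/(exp(x)-1) = 0.5364

0.5364


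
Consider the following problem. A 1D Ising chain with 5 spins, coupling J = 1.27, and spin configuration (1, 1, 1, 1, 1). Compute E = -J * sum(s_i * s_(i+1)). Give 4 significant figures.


Step 1: Nearest-neighbor products: 1, 1, 1, 1
Step 2: Sum of products = 4
Step 3: E = -1.27 * 4 = -5.08

-5.08


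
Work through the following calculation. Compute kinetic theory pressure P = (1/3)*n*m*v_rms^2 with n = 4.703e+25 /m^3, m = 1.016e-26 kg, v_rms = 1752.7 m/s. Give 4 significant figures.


Step 1: v_rms^2 = 1752.7^2 = 3.072e+06
Step 2: n*m = 4.703e+25*1.016e-26 = 0.4778
Step 3: P = (1/3)*0.4778*3.072e+06 = 4.893e+05 Pa

4.893e+05


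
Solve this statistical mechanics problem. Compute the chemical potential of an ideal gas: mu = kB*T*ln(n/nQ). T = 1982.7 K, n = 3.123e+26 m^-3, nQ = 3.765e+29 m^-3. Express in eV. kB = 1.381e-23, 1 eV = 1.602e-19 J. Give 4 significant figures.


Step 1: n/nQ = 3.123e+26/3.765e+29 = 0.0008295
Step 2: ln(n/nQ) = -7.095
Step 3: mu = kB*T*ln(n/nQ) = 2.738e-20*-7.095 = -1.943e-19 J
Step 4: Convert to eV: -1.943e-19/1.602e-19 = -1.213 eV

-1.213


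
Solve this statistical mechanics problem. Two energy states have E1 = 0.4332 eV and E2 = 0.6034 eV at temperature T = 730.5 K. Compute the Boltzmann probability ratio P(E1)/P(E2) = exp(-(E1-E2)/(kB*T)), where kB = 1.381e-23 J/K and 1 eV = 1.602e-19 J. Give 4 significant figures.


Step 1: Compute energy difference dE = E1 - E2 = 0.4332 - 0.6034 = -0.1702 eV
Step 2: Convert to Joules: dE_J = -0.1702 * 1.602e-19 = -2.727e-20 J
Step 3: Compute exponent = -dE_J / (kB * T) = -(-2.727e-20) / (1.381e-23 * 730.5) = 2.703
Step 4: P(E1)/P(E2) = exp(2.703) = 14.92

14.92


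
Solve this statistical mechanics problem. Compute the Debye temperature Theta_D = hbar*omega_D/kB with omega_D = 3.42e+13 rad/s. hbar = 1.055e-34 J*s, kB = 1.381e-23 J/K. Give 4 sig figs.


Step 1: hbar*omega_D = 1.055e-34 * 3.42e+13 = 3.608e-21 J
Step 2: Theta_D = 3.608e-21 / 1.381e-23
Step 3: Theta_D = 261.3 K

261.3


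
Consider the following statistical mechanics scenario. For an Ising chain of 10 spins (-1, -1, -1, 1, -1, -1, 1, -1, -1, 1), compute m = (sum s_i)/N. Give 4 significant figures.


Step 1: Count up spins (+1): 3, down spins (-1): 7
Step 2: Total magnetization M = 3 - 7 = -4
Step 3: m = M/N = -4/10 = -0.4

-0.4


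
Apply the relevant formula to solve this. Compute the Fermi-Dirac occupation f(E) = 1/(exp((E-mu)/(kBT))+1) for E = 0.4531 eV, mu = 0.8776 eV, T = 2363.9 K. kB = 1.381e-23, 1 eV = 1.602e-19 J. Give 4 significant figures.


Step 1: (E - mu) = 0.4531 - 0.8776 = -0.4245 eV
Step 2: Convert: (E-mu)*eV = -6.8e-20 J
Step 3: x = (E-mu)*eV/(kB*T) = -2.083
Step 4: f = 1/(exp(-2.083)+1) = 0.8893

0.8893


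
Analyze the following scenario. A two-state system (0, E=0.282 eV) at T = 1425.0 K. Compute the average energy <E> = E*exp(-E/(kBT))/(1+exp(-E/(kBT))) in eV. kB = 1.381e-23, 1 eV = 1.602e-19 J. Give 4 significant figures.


Step 1: beta*E = 0.282*1.602e-19/(1.381e-23*1425.0) = 2.296
Step 2: exp(-beta*E) = 0.1007
Step 3: <E> = 0.282*0.1007/(1+0.1007) = 0.0258 eV

0.0258


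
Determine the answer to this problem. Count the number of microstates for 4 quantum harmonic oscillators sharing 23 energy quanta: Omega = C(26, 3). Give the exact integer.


Step 1: Use binomial coefficient C(26, 3)
Step 2: Numerator = 26! / 23!
Step 3: Denominator = 3!
Step 4: Omega = 2600

2600


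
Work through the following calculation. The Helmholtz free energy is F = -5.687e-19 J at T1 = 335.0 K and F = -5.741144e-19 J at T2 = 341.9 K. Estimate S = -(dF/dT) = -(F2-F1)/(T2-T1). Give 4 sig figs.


Step 1: dF = F2 - F1 = -5.741144e-19 - (-5.687e-19) = -5.4144e-21 J
Step 2: dT = T2 - T1 = 341.9 - 335.0 = 6.9 K
Step 3: S = -dF/dT = -(-5.4144e-21)/6.9 = 7.847e-22 J/K

7.847e-22


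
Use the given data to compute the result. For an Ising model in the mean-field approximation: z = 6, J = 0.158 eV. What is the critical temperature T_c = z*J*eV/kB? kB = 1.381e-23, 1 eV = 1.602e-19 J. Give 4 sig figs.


Step 1: z*J = 6*0.158 = 0.948 eV
Step 2: Convert to Joules: 0.948*1.602e-19 = 1.519e-19 J
Step 3: T_c = 1.519e-19 / 1.381e-23 = 1.1e+04 K

1.1e+04


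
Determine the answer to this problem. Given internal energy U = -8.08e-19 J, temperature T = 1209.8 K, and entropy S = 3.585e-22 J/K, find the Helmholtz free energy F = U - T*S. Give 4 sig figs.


Step 1: T*S = 1209.8 * 3.585e-22 = 4.337e-19 J
Step 2: F = U - T*S = -8.08e-19 - 4.337e-19
Step 3: F = -1.242e-18 J

-1.242e-18


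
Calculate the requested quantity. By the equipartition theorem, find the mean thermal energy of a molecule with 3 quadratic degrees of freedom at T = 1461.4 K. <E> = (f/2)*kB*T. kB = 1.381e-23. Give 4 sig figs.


Step 1: f/2 = 3/2 = 1.5
Step 2: kB*T = 1.381e-23 * 1461.4 = 2.018e-20
Step 3: <E> = 1.5 * 2.018e-20 = 3.027e-20 J

3.027e-20


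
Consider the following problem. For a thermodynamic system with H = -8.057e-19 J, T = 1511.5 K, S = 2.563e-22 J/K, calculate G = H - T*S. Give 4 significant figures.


Step 1: T*S = 1511.5 * 2.563e-22 = 3.874e-19 J
Step 2: G = H - T*S = -8.057e-19 - 3.874e-19
Step 3: G = -1.193e-18 J

-1.193e-18


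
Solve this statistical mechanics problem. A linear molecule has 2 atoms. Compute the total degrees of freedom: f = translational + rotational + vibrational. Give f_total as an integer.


Step 1: Translational DOF = 3
Step 2: Rotational DOF (linear) = 2
Step 3: Vibrational DOF = 3*2 - 5 = 1
Step 4: Total = 3 + 2 + 1 = 6

6


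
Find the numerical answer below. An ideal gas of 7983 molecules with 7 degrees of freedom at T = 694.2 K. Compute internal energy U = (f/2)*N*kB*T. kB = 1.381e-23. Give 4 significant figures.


Step 1: f/2 = 7/2 = 3.5
Step 2: N*kB*T = 7983*1.381e-23*694.2 = 7.653e-17
Step 3: U = 3.5 * 7.653e-17 = 2.679e-16 J

2.679e-16


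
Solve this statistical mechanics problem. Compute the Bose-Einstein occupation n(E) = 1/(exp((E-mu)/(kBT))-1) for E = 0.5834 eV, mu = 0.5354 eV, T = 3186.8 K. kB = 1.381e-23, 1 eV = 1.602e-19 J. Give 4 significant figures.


Step 1: (E - mu) = 0.048 eV
Step 2: x = (E-mu)*eV/(kB*T) = 0.048*1.602e-19/(1.381e-23*3186.8) = 0.1747
Step 3: exp(x) = 1.191
Step 4: n = 1/(exp(x)-1) = 5.238

5.238


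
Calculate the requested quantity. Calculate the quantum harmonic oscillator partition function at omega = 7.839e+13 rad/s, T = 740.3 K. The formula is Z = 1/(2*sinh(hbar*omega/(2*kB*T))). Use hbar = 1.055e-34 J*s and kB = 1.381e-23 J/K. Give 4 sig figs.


Step 1: Compute x = hbar*omega/(kB*T) = 1.055e-34*7.839e+13/(1.381e-23*740.3) = 0.8089
Step 2: x/2 = 0.4045
Step 3: sinh(x/2) = 0.4156
Step 4: Z = 1/(2*0.4156) = 1.203

1.203


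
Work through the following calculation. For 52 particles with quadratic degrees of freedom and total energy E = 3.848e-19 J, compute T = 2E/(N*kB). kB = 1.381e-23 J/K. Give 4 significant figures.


Step 1: Numerator = 2*E = 2*3.848e-19 = 7.696e-19 J
Step 2: Denominator = N*kB = 52*1.381e-23 = 7.181e-22
Step 3: T = 7.696e-19 / 7.181e-22 = 1072 K

1072


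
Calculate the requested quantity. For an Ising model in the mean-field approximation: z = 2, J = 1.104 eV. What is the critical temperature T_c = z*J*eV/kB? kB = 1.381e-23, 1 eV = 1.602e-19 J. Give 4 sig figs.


Step 1: z*J = 2*1.104 = 2.208 eV
Step 2: Convert to Joules: 2.208*1.602e-19 = 3.537e-19 J
Step 3: T_c = 3.537e-19 / 1.381e-23 = 2.561e+04 K

2.561e+04


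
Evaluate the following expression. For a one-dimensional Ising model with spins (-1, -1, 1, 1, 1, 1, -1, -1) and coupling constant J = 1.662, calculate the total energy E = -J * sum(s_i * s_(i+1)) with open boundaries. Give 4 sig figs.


Step 1: Nearest-neighbor products: 1, -1, 1, 1, 1, -1, 1
Step 2: Sum of products = 3
Step 3: E = -1.662 * 3 = -4.986

-4.986


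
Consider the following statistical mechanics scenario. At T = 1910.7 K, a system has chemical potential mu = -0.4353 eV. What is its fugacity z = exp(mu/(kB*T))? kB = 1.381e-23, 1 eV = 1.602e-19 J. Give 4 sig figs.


Step 1: Convert mu to Joules: -0.4353*1.602e-19 = -6.974e-20 J
Step 2: kB*T = 1.381e-23*1910.7 = 2.639e-20 J
Step 3: mu/(kB*T) = -2.643
Step 4: z = exp(-2.643) = 0.07116

0.07116


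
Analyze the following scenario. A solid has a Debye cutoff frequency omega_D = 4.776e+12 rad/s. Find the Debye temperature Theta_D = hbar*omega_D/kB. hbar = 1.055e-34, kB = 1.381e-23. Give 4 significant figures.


Step 1: hbar*omega_D = 1.055e-34 * 4.776e+12 = 5.039e-22 J
Step 2: Theta_D = 5.039e-22 / 1.381e-23
Step 3: Theta_D = 36.49 K

36.49


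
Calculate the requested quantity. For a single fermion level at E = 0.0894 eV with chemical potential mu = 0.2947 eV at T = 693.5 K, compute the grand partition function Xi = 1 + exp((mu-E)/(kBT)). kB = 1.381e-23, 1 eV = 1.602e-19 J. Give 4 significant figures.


Step 1: (mu - E) = 0.2947 - 0.0894 = 0.2053 eV
Step 2: x = (mu-E)*eV/(kB*T) = 0.2053*1.602e-19/(1.381e-23*693.5) = 3.434
Step 3: exp(x) = 31
Step 4: Xi = 1 + 31 = 32

32


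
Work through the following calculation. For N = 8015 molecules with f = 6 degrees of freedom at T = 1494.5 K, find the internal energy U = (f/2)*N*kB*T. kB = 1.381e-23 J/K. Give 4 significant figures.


Step 1: f/2 = 6/2 = 3.0
Step 2: N*kB*T = 8015*1.381e-23*1494.5 = 1.654e-16
Step 3: U = 3.0 * 1.654e-16 = 4.963e-16 J

4.963e-16


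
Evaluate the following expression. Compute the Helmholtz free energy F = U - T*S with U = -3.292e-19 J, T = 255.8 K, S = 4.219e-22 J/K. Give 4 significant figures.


Step 1: T*S = 255.8 * 4.219e-22 = 1.079e-19 J
Step 2: F = U - T*S = -3.292e-19 - 1.079e-19
Step 3: F = -4.371e-19 J

-4.371e-19


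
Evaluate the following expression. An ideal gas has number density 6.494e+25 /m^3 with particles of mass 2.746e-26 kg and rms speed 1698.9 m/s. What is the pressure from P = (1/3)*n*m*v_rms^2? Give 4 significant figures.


Step 1: v_rms^2 = 1698.9^2 = 2.886e+06
Step 2: n*m = 6.494e+25*2.746e-26 = 1.783
Step 3: P = (1/3)*1.783*2.886e+06 = 1.716e+06 Pa

1.716e+06


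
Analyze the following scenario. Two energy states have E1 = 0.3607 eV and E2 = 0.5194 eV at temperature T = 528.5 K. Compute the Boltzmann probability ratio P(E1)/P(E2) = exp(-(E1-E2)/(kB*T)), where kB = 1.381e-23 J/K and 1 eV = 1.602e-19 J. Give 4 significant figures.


Step 1: Compute energy difference dE = E1 - E2 = 0.3607 - 0.5194 = -0.1587 eV
Step 2: Convert to Joules: dE_J = -0.1587 * 1.602e-19 = -2.542e-20 J
Step 3: Compute exponent = -dE_J / (kB * T) = -(-2.542e-20) / (1.381e-23 * 528.5) = 3.483
Step 4: P(E1)/P(E2) = exp(3.483) = 32.57

32.57


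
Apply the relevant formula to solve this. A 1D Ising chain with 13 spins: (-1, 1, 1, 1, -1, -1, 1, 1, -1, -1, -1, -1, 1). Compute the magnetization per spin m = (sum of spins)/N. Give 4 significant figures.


Step 1: Count up spins (+1): 6, down spins (-1): 7
Step 2: Total magnetization M = 6 - 7 = -1
Step 3: m = M/N = -1/13 = -0.07692

-0.07692


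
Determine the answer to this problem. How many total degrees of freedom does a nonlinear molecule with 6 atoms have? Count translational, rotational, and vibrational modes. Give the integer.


Step 1: Translational DOF = 3
Step 2: Rotational DOF (nonlinear) = 3
Step 3: Vibrational DOF = 3*6 - 6 = 12
Step 4: Total = 3 + 3 + 12 = 18

18


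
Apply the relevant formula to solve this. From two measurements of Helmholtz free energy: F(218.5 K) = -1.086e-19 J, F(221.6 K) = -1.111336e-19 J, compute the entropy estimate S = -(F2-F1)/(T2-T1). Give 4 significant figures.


Step 1: dF = F2 - F1 = -1.111336e-19 - (-1.086e-19) = -2.5336e-21 J
Step 2: dT = T2 - T1 = 221.6 - 218.5 = 3.1 K
Step 3: S = -dF/dT = -(-2.5336e-21)/3.1 = 8.173e-22 J/K

8.173e-22


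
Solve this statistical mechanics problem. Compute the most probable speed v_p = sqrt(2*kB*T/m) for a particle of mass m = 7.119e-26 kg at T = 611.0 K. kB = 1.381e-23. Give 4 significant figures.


Step 1: Numerator = 2*kB*T = 2*1.381e-23*611.0 = 1.688e-20
Step 2: Ratio = 1.688e-20 / 7.119e-26 = 2.371e+05
Step 3: v_p = sqrt(2.371e+05) = 486.9 m/s

486.9


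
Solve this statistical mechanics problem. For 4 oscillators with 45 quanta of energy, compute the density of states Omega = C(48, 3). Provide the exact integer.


Step 1: Use binomial coefficient C(48, 3)
Step 2: Numerator = 48! / 45!
Step 3: Denominator = 3!
Step 4: Omega = 17296

17296


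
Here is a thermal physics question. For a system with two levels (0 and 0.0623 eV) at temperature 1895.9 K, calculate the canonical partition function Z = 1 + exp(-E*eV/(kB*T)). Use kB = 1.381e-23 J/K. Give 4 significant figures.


Step 1: Compute beta*E = E*eV/(kB*T) = 0.0623*1.602e-19/(1.381e-23*1895.9) = 0.3812
Step 2: exp(-beta*E) = exp(-0.3812) = 0.683
Step 3: Z = 1 + 0.683 = 1.683

1.683


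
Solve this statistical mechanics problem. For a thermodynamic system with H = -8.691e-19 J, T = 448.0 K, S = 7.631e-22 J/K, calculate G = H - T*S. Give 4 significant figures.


Step 1: T*S = 448.0 * 7.631e-22 = 3.419e-19 J
Step 2: G = H - T*S = -8.691e-19 - 3.419e-19
Step 3: G = -1.211e-18 J

-1.211e-18


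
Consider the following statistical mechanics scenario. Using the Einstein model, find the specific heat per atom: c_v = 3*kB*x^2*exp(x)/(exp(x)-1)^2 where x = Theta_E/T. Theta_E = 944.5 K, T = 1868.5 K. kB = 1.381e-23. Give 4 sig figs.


Step 1: x = Theta_E/T = 944.5/1868.5 = 0.5055
Step 2: x^2 = 0.2555
Step 3: exp(x) = 1.658
Step 4: c_v = 3*1.381e-23*0.2555*1.658/(1.658-1)^2 = 4.056e-23

4.056e-23


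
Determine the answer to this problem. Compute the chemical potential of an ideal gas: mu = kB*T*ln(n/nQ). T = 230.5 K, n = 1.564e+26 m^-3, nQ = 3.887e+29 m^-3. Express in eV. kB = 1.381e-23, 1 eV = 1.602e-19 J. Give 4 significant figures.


Step 1: n/nQ = 1.564e+26/3.887e+29 = 0.0004024
Step 2: ln(n/nQ) = -7.818
Step 3: mu = kB*T*ln(n/nQ) = 3.183e-21*-7.818 = -2.489e-20 J
Step 4: Convert to eV: -2.489e-20/1.602e-19 = -0.1553 eV

-0.1553


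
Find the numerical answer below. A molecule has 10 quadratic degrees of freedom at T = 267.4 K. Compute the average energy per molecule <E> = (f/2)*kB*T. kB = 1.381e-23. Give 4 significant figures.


Step 1: f/2 = 10/2 = 5
Step 2: kB*T = 1.381e-23 * 267.4 = 3.693e-21
Step 3: <E> = 5 * 3.693e-21 = 1.846e-20 J

1.846e-20


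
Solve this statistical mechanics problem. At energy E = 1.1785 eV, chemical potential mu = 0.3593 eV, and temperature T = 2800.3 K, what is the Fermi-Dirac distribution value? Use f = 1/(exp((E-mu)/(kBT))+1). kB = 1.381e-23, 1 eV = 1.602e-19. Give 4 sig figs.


Step 1: (E - mu) = 1.1785 - 0.3593 = 0.8192 eV
Step 2: Convert: (E-mu)*eV = 1.312e-19 J
Step 3: x = (E-mu)*eV/(kB*T) = 3.394
Step 4: f = 1/(exp(3.394)+1) = 0.0325

0.0325


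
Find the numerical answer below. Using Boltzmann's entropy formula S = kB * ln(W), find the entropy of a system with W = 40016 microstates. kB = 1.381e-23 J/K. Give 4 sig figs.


Step 1: ln(W) = ln(40016) = 10.6
Step 2: S = kB * ln(W) = 1.381e-23 * 10.6
Step 3: S = 1.463e-22 J/K

1.463e-22


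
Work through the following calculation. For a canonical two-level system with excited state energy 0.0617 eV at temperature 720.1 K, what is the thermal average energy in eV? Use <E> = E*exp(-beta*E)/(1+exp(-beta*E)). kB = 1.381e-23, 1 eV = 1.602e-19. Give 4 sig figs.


Step 1: beta*E = 0.0617*1.602e-19/(1.381e-23*720.1) = 0.9939
Step 2: exp(-beta*E) = 0.3701
Step 3: <E> = 0.0617*0.3701/(1+0.3701) = 0.01667 eV

0.01667


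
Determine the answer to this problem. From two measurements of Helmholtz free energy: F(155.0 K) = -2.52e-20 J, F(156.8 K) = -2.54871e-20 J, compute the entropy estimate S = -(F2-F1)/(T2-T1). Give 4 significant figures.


Step 1: dF = F2 - F1 = -2.54871e-20 - (-2.52e-20) = -2.871e-22 J
Step 2: dT = T2 - T1 = 156.8 - 155.0 = 1.8 K
Step 3: S = -dF/dT = -(-2.871e-22)/1.8 = 1.595e-22 J/K

1.595e-22


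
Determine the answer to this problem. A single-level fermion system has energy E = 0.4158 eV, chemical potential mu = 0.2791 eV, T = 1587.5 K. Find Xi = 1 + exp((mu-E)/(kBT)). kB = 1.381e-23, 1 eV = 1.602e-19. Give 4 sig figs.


Step 1: (mu - E) = 0.2791 - 0.4158 = -0.1367 eV
Step 2: x = (mu-E)*eV/(kB*T) = -0.1367*1.602e-19/(1.381e-23*1587.5) = -0.9989
Step 3: exp(x) = 0.3683
Step 4: Xi = 1 + 0.3683 = 1.368

1.368


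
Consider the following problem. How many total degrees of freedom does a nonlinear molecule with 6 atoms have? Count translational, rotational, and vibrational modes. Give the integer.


Step 1: Translational DOF = 3
Step 2: Rotational DOF (nonlinear) = 3
Step 3: Vibrational DOF = 3*6 - 6 = 12
Step 4: Total = 3 + 3 + 12 = 18

18


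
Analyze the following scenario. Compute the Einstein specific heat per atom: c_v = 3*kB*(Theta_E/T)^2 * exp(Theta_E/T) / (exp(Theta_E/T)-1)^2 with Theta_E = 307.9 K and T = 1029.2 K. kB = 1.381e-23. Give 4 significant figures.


Step 1: x = Theta_E/T = 307.9/1029.2 = 0.2992
Step 2: x^2 = 0.0895
Step 3: exp(x) = 1.349
Step 4: c_v = 3*1.381e-23*0.0895*1.349/(1.349-1)^2 = 4.112e-23

4.112e-23


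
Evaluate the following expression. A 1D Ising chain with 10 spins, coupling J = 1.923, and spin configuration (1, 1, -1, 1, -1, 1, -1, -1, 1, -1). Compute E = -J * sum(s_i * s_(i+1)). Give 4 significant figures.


Step 1: Nearest-neighbor products: 1, -1, -1, -1, -1, -1, 1, -1, -1
Step 2: Sum of products = -5
Step 3: E = -1.923 * -5 = 9.615

9.615


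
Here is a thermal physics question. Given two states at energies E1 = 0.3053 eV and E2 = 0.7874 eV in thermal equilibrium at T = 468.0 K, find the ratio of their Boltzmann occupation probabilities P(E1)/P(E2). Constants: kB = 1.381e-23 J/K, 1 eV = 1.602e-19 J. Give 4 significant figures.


Step 1: Compute energy difference dE = E1 - E2 = 0.3053 - 0.7874 = -0.4821 eV
Step 2: Convert to Joules: dE_J = -0.4821 * 1.602e-19 = -7.723e-20 J
Step 3: Compute exponent = -dE_J / (kB * T) = -(-7.723e-20) / (1.381e-23 * 468.0) = 11.95
Step 4: P(E1)/P(E2) = exp(11.95) = 1.548e+05

1.548e+05


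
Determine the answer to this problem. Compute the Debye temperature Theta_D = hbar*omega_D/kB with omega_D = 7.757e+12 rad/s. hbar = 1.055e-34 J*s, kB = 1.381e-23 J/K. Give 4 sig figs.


Step 1: hbar*omega_D = 1.055e-34 * 7.757e+12 = 8.184e-22 J
Step 2: Theta_D = 8.184e-22 / 1.381e-23
Step 3: Theta_D = 59.26 K

59.26


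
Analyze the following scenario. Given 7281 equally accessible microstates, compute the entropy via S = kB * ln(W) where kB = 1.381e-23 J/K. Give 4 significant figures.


Step 1: ln(W) = ln(7281) = 8.893
Step 2: S = kB * ln(W) = 1.381e-23 * 8.893
Step 3: S = 1.228e-22 J/K

1.228e-22


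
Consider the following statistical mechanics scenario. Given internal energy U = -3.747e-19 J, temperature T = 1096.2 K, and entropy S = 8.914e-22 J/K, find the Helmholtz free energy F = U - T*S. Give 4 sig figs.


Step 1: T*S = 1096.2 * 8.914e-22 = 9.772e-19 J
Step 2: F = U - T*S = -3.747e-19 - 9.772e-19
Step 3: F = -1.352e-18 J

-1.352e-18


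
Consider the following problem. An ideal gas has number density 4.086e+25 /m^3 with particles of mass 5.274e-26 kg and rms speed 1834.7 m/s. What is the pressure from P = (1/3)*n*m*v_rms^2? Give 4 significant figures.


Step 1: v_rms^2 = 1834.7^2 = 3.366e+06
Step 2: n*m = 4.086e+25*5.274e-26 = 2.155
Step 3: P = (1/3)*2.155*3.366e+06 = 2.418e+06 Pa

2.418e+06


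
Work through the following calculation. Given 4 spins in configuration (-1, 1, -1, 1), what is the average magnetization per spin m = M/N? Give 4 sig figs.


Step 1: Count up spins (+1): 2, down spins (-1): 2
Step 2: Total magnetization M = 2 - 2 = 0
Step 3: m = M/N = 0/4 = 0

0
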